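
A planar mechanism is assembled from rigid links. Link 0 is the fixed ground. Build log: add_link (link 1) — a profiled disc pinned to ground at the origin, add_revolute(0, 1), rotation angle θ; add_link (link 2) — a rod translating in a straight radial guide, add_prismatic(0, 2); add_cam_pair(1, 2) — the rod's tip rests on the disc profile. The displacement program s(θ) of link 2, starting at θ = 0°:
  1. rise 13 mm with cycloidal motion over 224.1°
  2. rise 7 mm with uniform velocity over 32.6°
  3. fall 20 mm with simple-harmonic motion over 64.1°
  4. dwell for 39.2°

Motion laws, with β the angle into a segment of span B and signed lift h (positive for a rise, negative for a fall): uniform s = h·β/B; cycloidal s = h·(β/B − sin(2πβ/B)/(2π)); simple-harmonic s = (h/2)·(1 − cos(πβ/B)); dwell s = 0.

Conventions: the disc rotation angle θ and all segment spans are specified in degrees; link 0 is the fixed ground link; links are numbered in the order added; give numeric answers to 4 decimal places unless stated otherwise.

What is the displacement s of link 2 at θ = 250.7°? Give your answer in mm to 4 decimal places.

seg 1 [0°–224.1°] cycloidal, h=13: full span → s += 13 → s = 13.0000
seg 2 [224.1°–256.7°] uniform, h=7: θ=250.7° here. β=26.6, B=32.6. 7·26.6/32.6 = 5.7117 → s = 18.7117

18.7117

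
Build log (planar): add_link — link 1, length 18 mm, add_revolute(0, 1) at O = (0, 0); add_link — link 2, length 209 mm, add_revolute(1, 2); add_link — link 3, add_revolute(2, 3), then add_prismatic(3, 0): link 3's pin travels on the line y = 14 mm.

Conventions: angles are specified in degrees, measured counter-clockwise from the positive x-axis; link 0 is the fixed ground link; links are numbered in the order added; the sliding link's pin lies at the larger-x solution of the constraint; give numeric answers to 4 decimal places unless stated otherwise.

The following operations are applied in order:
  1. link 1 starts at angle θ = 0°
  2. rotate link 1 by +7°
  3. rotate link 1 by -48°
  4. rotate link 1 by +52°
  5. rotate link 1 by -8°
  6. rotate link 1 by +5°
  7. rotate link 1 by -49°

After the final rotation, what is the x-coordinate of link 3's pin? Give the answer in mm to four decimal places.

geometry: r = 18 mm, L = 209 mm, e = 14 mm; θ starts at 0°
rotate link 1 by +7°: θ ← 0° +7° = 7°
rotate link 1 by -48°: θ ← 7° -48° = -41°
rotate link 1 by +52°: θ ← -41° +52° = 11°
rotate link 1 by -8°: θ ← 11° -8° = 3°
rotate link 1 by +5°: θ ← 3° +5° = 8°
rotate link 1 by -49°: θ ← 8° -49° = -41°
crank pin P = (r cos θ, r sin θ) = (13.584772, -11.809063)
h = r sin θ − e = -11.809063 − 14 = -25.809063
x = r cos θ + √(L² − h²) = 13.584772 + 207.400319 = 220.985091

220.9851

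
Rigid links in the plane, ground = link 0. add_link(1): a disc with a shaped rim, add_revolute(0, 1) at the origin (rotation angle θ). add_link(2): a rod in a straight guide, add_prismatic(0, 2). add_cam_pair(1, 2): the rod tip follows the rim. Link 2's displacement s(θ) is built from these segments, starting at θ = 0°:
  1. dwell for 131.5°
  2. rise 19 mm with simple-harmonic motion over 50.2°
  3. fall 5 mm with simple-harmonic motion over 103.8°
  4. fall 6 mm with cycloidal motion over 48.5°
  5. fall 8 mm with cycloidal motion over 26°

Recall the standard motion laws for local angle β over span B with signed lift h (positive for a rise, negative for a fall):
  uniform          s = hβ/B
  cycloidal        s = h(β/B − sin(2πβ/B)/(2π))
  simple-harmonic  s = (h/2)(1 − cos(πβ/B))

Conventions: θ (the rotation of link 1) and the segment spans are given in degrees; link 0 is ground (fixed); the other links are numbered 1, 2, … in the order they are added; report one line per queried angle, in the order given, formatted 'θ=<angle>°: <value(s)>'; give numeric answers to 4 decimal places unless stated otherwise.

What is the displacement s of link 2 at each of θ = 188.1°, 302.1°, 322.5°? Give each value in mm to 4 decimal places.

segment 1 (0° to 131.5°, dwell): s unchanged at 0.0000
segment 2 (131.5° to 181.7°, simple-harmonic, h = 19) is passed completely: s = 0.0000 + (19) = 19.0000
θ = 188.1° falls in segment 3 (181.7° to 285.5°, simple-harmonic, h = -5): β = 188.1 − 181.7 = 6.4°, B = 103.8°; Δs = -5/2·(1 − cos(π·0.0617)) = -0.0468; s = 19.0000 − 0.0468 = 18.9532
segment 3 (181.7° to 285.5°, simple-harmonic, h = -5) is passed completely: s = 19.0000 + (-5) = 14.0000
θ = 302.1° falls in segment 4 (285.5° to 334°, cycloidal, h = -6): β = 302.1 − 285.5 = 16.6°, B = 48.5°; Δs = -6·(0.3423 − sin(2π·0.3423)/(2π)) = -1.2547; s = 14.0000 − 1.2547 = 12.7453
θ = 322.5° falls in segment 4 (285.5° to 334°, cycloidal, h = -6): β = 322.5 − 285.5 = 37°, B = 48.5°; Δs = -6·(0.7629 − sin(2π·0.7629)/(2π)) = -5.5291; s = 14.0000 − 5.5291 = 8.4709

θ=188.1°: 18.9532
θ=302.1°: 12.7453
θ=322.5°: 8.4709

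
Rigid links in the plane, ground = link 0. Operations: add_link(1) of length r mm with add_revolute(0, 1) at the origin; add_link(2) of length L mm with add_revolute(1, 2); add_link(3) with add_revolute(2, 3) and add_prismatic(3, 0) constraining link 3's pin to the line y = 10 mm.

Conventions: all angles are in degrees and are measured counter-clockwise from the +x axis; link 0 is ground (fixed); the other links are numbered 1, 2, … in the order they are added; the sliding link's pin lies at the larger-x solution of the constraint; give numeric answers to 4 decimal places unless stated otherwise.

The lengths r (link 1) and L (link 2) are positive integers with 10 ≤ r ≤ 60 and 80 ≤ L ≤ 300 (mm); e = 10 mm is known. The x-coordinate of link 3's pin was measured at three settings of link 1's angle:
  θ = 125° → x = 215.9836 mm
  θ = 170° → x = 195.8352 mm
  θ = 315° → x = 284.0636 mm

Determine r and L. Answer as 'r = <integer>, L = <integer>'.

constraint per measurement: (x − r cos θ)² + (r sin θ − e)² = L²
subtracting the θ₁ and θ₂ equations cancels the r² and L² terms:
r = (x₁² − x₂²) / (2[(x₁cos θ₁ + e sin θ₁) − (x₂cos θ₂ + e sin θ₂)]) = 54.9998 → r = 55
L² = (x₁ − r cos θ₁)² + (r sin θ₁ − e)² = 62499.9896 → L = 250.0000 → L = 250
check at θ₃=315°: x = 284.0636 (printed 284.0636) ✓

r = 55, L = 250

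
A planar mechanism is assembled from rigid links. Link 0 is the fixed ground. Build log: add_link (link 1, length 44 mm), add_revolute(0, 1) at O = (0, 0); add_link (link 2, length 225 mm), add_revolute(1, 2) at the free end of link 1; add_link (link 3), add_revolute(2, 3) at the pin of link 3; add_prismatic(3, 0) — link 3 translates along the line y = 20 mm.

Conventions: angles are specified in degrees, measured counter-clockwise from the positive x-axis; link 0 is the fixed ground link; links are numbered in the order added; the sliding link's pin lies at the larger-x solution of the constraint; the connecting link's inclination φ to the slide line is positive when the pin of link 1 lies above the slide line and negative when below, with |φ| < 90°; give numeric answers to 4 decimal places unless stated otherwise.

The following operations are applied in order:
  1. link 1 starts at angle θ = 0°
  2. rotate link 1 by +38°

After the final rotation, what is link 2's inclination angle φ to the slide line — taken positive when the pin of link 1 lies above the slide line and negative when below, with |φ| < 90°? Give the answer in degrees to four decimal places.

geometry: r = 44 mm, L = 225 mm, e = 20 mm; θ starts at 0°
rotate link 1 by +38°: θ ← 0° +38° = 38°
h = r sin θ − e = 27.089105 − 20 = 7.089105
sin φ = h / L = 7.089105 / 225 = 0.03150713
φ = arcsin(0.03150713) = 1.805525°

1.8055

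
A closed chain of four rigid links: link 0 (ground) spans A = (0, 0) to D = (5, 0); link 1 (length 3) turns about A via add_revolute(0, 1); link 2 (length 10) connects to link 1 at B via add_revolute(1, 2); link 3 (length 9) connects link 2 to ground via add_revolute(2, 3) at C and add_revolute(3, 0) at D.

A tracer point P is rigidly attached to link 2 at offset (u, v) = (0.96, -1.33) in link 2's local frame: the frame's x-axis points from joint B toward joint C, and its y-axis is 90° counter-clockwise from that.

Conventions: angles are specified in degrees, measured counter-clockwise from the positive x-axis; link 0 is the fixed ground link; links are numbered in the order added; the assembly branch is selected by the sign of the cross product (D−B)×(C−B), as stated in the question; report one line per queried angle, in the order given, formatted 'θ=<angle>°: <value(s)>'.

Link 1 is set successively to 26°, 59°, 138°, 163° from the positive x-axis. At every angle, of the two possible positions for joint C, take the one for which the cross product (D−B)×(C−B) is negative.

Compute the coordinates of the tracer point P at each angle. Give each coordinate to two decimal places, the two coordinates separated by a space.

A=(0,0), D=(5.00,0)
θ=26°: B = A + 3.00·(cos26°, sin26°) = (2.6964, 1.3151)
θ=26°: |BD| = 2.6526
θ=26°: circle(B,10.00) ∩ circle(D,9.00): a=4.9077, h=8.7129
θ=26°:   candidates: C₊=(11.2782,6.4486) cross=23.112; C₋=(2.6387,-8.6847) cross=-23.112
θ=26°:   branch - wants cross < 0 → take C=(2.6387,-8.6847) (cross=-23.112)
θ=26°: ex = (C−B)/|BC| = (-0.0058,-1.0000); ey = (1.0000,-0.0058)
θ=26°: P = B + 0.96·ex + -1.33·ey = (1.3609,0.3628)
θ=59°: B = A + 3.00·(cos59°, sin59°) = (1.5451, 2.5715)
θ=59°: |BD| = 4.3068
θ=59°: circle(B,10.00) ∩ circle(D,9.00): a=4.3592, h=8.9998
θ=59°:   candidates: C₊=(10.4156,7.1883) cross=38.761; C₋=(-0.3316,-7.2508) cross=-38.761
θ=59°:   branch - wants cross < 0 → take C=(-0.3316,-7.2508) (cross=-38.761)
θ=59°: ex = (C−B)/|BC| = (-0.1877,-0.9822); ey = (0.9822,-0.1877)
θ=59°: P = B + 0.96·ex + -1.33·ey = (0.0586,1.8782)
θ=138°: B = A + 3.00·(cos138°, sin138°) = (-2.2294, 2.0074)
θ=138°: |BD| = 7.5030
θ=138°: circle(B,10.00) ∩ circle(D,9.00): a=5.0176, h=8.6500
θ=138°:   candidates: C₊=(4.9196,8.9996) cross=64.901; C₋=(0.2910,-7.6698) cross=-64.901
θ=138°:   branch - wants cross < 0 → take C=(0.2910,-7.6698) (cross=-64.901)
θ=138°: ex = (C−B)/|BC| = (0.2520,-0.9677); ey = (0.9677,0.2520)
θ=138°: P = B + 0.96·ex + -1.33·ey = (-3.2745,0.7432)
θ=163°: B = A + 3.00·(cos163°, sin163°) = (-2.8689, 0.8771)
θ=163°: |BD| = 7.9176
θ=163°: circle(B,10.00) ∩ circle(D,9.00): a=5.1587, h=8.5667
θ=163°:   candidates: C₊=(3.2070,8.8196) cross=67.828; C₋=(1.3090,-8.2083) cross=-67.828
θ=163°:   branch - wants cross < 0 → take C=(1.3090,-8.2083) (cross=-67.828)
θ=163°: ex = (C−B)/|BC| = (0.4178,-0.9085); ey = (0.9085,0.4178)
θ=163°: P = B + 0.96·ex + -1.33·ey = (-3.6762,-0.5507)

θ=26°: 1.36 0.36
θ=59°: 0.06 1.88
θ=138°: -3.27 0.74
θ=163°: -3.68 -0.55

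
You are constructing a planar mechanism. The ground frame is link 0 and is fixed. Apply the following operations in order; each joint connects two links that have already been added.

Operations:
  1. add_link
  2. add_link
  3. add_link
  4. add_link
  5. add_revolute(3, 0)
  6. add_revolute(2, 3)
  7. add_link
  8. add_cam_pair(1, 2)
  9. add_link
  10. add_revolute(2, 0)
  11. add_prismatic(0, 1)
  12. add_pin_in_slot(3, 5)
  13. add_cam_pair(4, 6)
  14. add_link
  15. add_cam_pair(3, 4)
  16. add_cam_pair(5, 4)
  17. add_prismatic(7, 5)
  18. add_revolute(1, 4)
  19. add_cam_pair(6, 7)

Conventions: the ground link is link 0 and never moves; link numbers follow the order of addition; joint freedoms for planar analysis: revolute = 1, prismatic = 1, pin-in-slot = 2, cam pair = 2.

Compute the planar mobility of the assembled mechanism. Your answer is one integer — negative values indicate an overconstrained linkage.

(L,J1,J2)=(1,0,0); link0 fixed
link1: (2,0,0)
link2: (3,0,0)
link3: (4,0,0)
link4: (5,0,0)
R 3-0 [J1]: (5,1,0)
R 2-3 [J1]: (5,2,0)
link5: (6,2,0)
C 1-2 [J2]: (6,2,1)
link6: (7,2,1)
R 2-0 [J1]: (7,3,1)
P 0-1 [J1]: (7,4,1)
PS 3-5 [J2]: (7,4,2)
C 4-6 [J2]: (7,4,3)
link7: (8,4,3)
C 3-4 [J2]: (8,4,4)
C 5-4 [J2]: (8,4,5)
P 7-5 [J1]: (8,5,5)
R 1-4 [J1]: (8,6,5)
C 6-7 [J2]: (8,6,6)
Grübler: 3·7 − 2·6 − 6 = 3

M = 3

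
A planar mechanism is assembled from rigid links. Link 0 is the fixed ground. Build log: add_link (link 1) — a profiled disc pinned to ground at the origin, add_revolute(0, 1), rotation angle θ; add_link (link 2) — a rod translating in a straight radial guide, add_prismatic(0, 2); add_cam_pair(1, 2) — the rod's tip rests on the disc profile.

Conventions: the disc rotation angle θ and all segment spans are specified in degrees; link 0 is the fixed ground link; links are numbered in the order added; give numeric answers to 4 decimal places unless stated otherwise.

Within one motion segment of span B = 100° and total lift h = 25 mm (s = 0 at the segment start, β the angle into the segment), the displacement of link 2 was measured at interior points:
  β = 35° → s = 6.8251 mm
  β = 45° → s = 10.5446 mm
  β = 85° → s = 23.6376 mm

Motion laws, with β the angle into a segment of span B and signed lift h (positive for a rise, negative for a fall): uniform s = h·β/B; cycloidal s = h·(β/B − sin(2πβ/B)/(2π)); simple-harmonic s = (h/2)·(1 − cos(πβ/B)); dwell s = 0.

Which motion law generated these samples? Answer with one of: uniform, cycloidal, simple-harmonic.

candidates at β/B = r: uniform s = h·r (linear in β); cycloidal s = h·(r − sin(2πr)/(2π)); simple-harmonic s = (h/2)(1 − cos(πr))
β=35°: printed 6.8251 | uniform 8.7500, cycloidal 5.5310, simple-harmonic 6.8251
β=45°: printed 10.5446 | uniform 11.2500, cycloidal 10.0205, simple-harmonic 10.5446
β=85°: printed 23.6376 | uniform 21.2500, cycloidal 24.4690, simple-harmonic 23.6376
only one law matches every sample → simple-harmonic

simple-harmonic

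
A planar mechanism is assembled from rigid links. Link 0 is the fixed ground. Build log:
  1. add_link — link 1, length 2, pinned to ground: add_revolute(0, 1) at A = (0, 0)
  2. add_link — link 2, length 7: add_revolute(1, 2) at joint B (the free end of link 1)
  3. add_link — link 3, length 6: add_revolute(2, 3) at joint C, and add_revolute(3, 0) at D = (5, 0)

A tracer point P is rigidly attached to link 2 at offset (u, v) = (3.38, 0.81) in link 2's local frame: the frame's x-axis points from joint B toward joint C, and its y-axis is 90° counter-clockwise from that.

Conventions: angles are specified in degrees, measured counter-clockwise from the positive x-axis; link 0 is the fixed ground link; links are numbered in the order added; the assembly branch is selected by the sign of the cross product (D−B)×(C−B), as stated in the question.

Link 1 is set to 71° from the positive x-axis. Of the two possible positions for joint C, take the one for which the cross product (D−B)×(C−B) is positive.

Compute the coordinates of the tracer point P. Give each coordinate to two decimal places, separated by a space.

A=(0,0), D=(5.00,0)
B = A + 2.00·(cos71°, sin71°) = (0.6511, 1.8910)
|BD| = 4.7422
circle(B,7.00) ∩ circle(D,6.00): a=3.7418, h=5.9160
  candidates: C₊=(6.4416,5.8242) cross=28.055; C₋=(1.7234,-5.0263) cross=-28.055
  branch + wants cross > 0 → take C=(6.4416,5.8242) (cross=28.055)
ex = (C−B)/|BC| = (0.8272,0.5619); ey = (-0.5619,0.8272)
P = B + 3.38·ex + 0.81·ey = (2.9920,4.4603)

2.99 4.46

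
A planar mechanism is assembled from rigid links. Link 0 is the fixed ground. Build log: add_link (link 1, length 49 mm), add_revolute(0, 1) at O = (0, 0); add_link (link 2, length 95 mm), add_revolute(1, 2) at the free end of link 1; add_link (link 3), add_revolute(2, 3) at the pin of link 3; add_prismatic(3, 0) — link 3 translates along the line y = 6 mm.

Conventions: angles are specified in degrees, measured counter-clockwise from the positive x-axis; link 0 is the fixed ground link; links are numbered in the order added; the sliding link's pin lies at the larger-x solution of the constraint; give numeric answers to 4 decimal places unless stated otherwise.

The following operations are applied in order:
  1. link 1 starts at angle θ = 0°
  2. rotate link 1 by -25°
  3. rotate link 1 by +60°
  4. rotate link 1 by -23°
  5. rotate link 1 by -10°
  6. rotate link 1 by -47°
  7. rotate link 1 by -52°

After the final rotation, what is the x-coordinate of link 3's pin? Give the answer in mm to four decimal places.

geometry: r = 49 mm, L = 95 mm, e = 6 mm; θ starts at 0°
rotate link 1 by -25°: θ ← 0° -25° = -25°
rotate link 1 by +60°: θ ← -25° +60° = 35°
rotate link 1 by -23°: θ ← 35° -23° = 12°
rotate link 1 by -10°: θ ← 12° -10° = 2°
rotate link 1 by -47°: θ ← 2° -47° = -45°
rotate link 1 by -52°: θ ← -45° -52° = -97°
crank pin P = (r cos θ, r sin θ) = (-5.971598, -48.634761)
h = r sin θ − e = -48.634761 − 6 = -54.634761
x = r cos θ + √(L² − h²) = -5.971598 + 77.717713 = 71.746115

71.7461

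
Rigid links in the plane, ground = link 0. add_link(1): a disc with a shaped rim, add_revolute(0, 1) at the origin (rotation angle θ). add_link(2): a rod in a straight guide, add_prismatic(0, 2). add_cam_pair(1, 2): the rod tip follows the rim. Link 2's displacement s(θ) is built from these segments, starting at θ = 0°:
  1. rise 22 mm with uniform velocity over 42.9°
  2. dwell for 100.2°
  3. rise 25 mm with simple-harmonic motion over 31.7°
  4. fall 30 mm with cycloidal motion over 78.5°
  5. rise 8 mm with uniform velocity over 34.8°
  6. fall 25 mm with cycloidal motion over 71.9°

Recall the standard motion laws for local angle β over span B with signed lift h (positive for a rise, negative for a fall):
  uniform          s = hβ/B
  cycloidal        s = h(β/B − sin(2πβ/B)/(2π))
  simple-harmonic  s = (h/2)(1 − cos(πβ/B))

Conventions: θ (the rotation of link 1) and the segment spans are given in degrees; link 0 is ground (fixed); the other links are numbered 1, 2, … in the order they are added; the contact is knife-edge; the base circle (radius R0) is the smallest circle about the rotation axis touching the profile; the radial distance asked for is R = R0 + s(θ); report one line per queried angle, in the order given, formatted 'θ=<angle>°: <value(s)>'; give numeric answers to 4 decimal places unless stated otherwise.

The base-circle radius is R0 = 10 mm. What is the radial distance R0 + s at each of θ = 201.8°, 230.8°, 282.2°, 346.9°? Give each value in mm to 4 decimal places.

segment 1 (0° to 42.9°, uniform, h = 22) is passed completely: s = 0.0000 + (22) = 22.0000
segment 2 (42.9° to 143.1°, dwell): s unchanged at 22.0000
segment 3 (143.1° to 174.8°, simple-harmonic, h = 25) is passed completely: s = 22.0000 + (25) = 47.0000
θ = 201.8° falls in segment 4 (174.8° to 253.3°, cycloidal, h = -30): β = 201.8 − 174.8 = 27°, B = 78.5°; Δs = -30·(0.3439 − sin(2π·0.3439)/(2π)) = -6.3518; s = 47.0000 − 6.3518 = 40.6482
θ = 230.8° falls in segment 4 (174.8° to 253.3°, cycloidal, h = -30): β = 230.8 − 174.8 = 56°, B = 78.5°; Δs = -30·(0.7134 − sin(2π·0.7134)/(2π)) = -26.0501; s = 47.0000 − 26.0501 = 20.9499
segment 4 (174.8° to 253.3°, cycloidal, h = -30) is passed completely: s = 47.0000 + (-30) = 17.0000
θ = 282.2° falls in segment 5 (253.3° to 288.1°, uniform, h = 8): β = 282.2 − 253.3 = 28.9°, B = 34.8°; Δs = 8·28.9/34.8 = 6.6437; s = 17.0000 + 6.6437 = 23.6437
segment 5 (253.3° to 288.1°, uniform, h = 8) is passed completely: s = 17.0000 + (8) = 25.0000
θ = 346.9° falls in segment 6 (288.1° to 360°, cycloidal, h = -25): β = 346.9 − 288.1 = 58.8°, B = 71.9°; Δs = -25·(0.8178 − sin(2π·0.8178)/(2π)) = -24.0683; s = 25.0000 − 24.0683 = 0.9317
θ=201.8°: R = R0 + s = 10 + 40.6482 = 50.6482
θ=230.8°: R = R0 + s = 10 + 20.9499 = 30.9499
θ=282.2°: R = R0 + s = 10 + 23.6437 = 33.6437
θ=346.9°: R = R0 + s = 10 + 0.9317 = 10.9317

θ=201.8°: 50.6482
θ=230.8°: 30.9499
θ=282.2°: 33.6437
θ=346.9°: 10.9317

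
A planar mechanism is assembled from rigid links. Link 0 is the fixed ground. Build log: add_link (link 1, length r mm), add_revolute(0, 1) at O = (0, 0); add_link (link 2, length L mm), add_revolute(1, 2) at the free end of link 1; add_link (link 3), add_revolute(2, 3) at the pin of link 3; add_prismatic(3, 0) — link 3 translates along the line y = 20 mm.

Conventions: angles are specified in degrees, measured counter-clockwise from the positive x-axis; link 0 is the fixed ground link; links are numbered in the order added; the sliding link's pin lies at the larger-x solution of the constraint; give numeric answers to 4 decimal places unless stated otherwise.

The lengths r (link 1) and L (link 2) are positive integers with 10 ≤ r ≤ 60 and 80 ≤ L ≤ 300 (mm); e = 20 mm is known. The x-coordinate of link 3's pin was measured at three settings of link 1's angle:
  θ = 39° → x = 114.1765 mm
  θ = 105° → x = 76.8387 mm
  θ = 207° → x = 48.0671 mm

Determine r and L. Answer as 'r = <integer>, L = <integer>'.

constraint per measurement: (x − r cos θ)² + (r sin θ − e)² = L²
subtracting the θ₁ and θ₂ equations cancels the r² and L² terms:
r = (x₁² − x₂²) / (2[(x₁cos θ₁ + e sin θ₁) − (x₂cos θ₂ + e sin θ₂)]) = 35.0000 → r = 35
L² = (x₁ − r cos θ₁)² + (r sin θ₁ − e)² = 7568.9982 → L = 87.0000 → L = 87
check at θ₃=207°: x = 48.0671 (printed 48.0671) ✓

r = 35, L = 87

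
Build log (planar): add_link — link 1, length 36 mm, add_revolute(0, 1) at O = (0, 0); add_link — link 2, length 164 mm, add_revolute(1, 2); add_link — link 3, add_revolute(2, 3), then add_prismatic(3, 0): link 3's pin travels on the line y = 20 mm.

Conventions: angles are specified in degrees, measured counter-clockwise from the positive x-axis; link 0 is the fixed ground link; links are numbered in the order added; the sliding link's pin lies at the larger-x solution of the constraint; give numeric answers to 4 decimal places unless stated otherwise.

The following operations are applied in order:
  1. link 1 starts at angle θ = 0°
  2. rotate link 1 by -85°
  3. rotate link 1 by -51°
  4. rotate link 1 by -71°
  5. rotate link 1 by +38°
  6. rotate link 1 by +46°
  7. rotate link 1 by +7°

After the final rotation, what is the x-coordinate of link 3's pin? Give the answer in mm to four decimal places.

geometry: r = 36 mm, L = 164 mm, e = 20 mm; θ starts at 0°
rotate link 1 by -85°: θ ← 0° -85° = -85°
rotate link 1 by -51°: θ ← -85° -51° = -136°
rotate link 1 by -71°: θ ← -136° -71° = -207°
rotate link 1 by +38°: θ ← -207° +38° = -169°
rotate link 1 by +46°: θ ← -169° +46° = -123°
rotate link 1 by +7°: θ ← -123° +7° = -116°
crank pin P = (r cos θ, r sin θ) = (-15.781361, -32.356586)
h = r sin θ − e = -32.356586 − 20 = -52.356586
x = r cos θ + √(L² − h²) = -15.781361 + 155.418107 = 139.636746

139.6367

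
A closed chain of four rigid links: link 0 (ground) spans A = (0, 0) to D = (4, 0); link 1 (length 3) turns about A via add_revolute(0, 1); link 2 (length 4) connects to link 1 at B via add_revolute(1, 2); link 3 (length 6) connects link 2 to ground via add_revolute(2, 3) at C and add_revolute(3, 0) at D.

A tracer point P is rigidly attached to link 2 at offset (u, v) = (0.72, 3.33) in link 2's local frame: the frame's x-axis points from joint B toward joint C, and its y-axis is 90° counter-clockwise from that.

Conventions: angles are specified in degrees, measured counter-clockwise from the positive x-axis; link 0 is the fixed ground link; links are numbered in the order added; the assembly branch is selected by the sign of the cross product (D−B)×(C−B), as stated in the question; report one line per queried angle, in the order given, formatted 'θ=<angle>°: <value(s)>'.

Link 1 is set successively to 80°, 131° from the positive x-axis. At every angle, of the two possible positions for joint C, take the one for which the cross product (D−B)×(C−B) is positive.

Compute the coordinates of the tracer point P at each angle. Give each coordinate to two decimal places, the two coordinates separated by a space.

A=(0,0), D=(4.00,0)
θ=80°: B = A + 3.00·(cos80°, sin80°) = (0.5209, 2.9544)
θ=80°: |BD| = 4.5643
θ=80°: circle(B,4.00) ∩ circle(D,6.00): a=0.0912, h=3.9990
θ=80°:   candidates: C₊=(3.1790,5.9436) cross=18.252; C₋=(-1.9981,-0.1528) cross=-18.252
θ=80°:   branch + wants cross > 0 → take C=(3.1790,5.9436) (cross=18.252)
θ=80°: ex = (C−B)/|BC| = (0.6645,0.7473); ey = (-0.7473,0.6645)
θ=80°: P = B + 0.72·ex + 3.33·ey = (-1.4891,5.7053)
θ=131°: B = A + 3.00·(cos131°, sin131°) = (-1.9682, 2.2641)
θ=131°: |BD| = 6.3832
θ=131°: circle(B,4.00) ∩ circle(D,6.00): a=1.6250, h=3.6550
θ=131°:   candidates: C₊=(0.8476,5.1051) cross=23.331; C₋=(-1.7453,-1.7297) cross=-23.331
θ=131°:   branch + wants cross > 0 → take C=(0.8476,5.1051) (cross=23.331)
θ=131°: ex = (C−B)/|BC| = (0.7039,0.7103); ey = (-0.7103,0.7039)
θ=131°: P = B + 0.72·ex + 3.33·ey = (-3.8265,5.1197)

θ=80°: -1.49 5.71
θ=131°: -3.83 5.12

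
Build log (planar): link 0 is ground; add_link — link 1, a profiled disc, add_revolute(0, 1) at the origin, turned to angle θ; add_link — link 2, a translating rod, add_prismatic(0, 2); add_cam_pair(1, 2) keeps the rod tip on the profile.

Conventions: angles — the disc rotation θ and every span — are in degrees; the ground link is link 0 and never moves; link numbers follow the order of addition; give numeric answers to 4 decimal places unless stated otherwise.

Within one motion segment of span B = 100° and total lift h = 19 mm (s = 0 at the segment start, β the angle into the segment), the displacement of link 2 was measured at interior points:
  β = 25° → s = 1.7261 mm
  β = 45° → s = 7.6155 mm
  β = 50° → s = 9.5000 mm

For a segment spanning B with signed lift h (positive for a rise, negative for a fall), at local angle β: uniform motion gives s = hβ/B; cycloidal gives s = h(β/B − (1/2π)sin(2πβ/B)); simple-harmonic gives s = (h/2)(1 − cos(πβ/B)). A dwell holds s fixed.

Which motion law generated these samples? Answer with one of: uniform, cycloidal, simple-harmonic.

candidates at β/B = r: uniform s = h·r (linear in β); cycloidal s = h·(r − sin(2πr)/(2π)); simple-harmonic s = (h/2)(1 − cos(πr))
β=25°: printed 1.7261 | uniform 4.7500, cycloidal 1.7261, simple-harmonic 2.7825
β=45°: printed 7.6155 | uniform 8.5500, cycloidal 7.6155, simple-harmonic 8.0139
β=50°: printed 9.5000 | uniform 9.5000, cycloidal 9.5000, simple-harmonic 9.5000
only one law matches every sample → cycloidal

cycloidal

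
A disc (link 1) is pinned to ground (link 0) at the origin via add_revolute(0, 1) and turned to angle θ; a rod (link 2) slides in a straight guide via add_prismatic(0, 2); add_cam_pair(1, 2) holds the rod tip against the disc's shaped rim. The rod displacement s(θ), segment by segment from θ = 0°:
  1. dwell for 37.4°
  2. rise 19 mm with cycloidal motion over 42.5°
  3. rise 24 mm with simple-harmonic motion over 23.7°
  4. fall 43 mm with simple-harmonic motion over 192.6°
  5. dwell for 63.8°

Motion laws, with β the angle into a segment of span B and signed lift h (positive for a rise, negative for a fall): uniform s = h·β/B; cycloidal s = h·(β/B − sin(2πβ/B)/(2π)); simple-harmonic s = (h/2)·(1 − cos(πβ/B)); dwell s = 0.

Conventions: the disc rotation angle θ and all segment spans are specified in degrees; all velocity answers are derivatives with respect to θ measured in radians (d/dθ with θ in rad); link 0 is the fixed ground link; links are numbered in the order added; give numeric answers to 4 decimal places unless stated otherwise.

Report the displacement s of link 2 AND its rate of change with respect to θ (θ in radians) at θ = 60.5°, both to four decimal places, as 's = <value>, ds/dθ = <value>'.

segment 1 (0° to 37.4°, dwell): s unchanged at 0.0000
θ = 60.5° falls in segment 2 (37.4° to 79.9°, cycloidal, h = 19): β = 60.5 − 37.4 = 23.1°, B = 42.5°; Δs = 19·(0.5435 − sin(2π·0.5435)/(2π)) = 11.1438; s = 0.0000 + 11.1438 = 11.1438
velocity in seg [37.4°–79.9°] (cycloidal), θ in radians: β = 23.1° = 0.4032 rad, B = 42.5° = 0.7418 rad; ds/dθ = (h/B)(1 − cos(2πβ/B)) = (19/0.7418)(1 − cos(2π·0.5435)) = 50.277087 mm/rad

s = 11.1438, ds/dθ = 50.2771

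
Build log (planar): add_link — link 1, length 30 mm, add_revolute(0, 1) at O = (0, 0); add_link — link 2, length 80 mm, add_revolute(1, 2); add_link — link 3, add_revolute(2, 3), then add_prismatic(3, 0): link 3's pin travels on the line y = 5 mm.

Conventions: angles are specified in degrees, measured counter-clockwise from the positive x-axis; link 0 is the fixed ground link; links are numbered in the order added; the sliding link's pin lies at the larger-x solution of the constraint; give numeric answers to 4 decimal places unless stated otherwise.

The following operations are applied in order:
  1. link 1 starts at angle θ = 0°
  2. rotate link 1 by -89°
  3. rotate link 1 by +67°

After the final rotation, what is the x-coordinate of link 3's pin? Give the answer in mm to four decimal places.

geometry: r = 30 mm, L = 80 mm, e = 5 mm; θ starts at 0°
rotate link 1 by -89°: θ ← 0° -89° = -89°
rotate link 1 by +67°: θ ← -89° +67° = -22°
crank pin P = (r cos θ, r sin θ) = (27.815516, -11.238198)
h = r sin θ − e = -11.238198 − 5 = -16.238198
x = r cos θ + √(L² − h²) = 27.815516 + 78.334673 = 106.150188

106.1502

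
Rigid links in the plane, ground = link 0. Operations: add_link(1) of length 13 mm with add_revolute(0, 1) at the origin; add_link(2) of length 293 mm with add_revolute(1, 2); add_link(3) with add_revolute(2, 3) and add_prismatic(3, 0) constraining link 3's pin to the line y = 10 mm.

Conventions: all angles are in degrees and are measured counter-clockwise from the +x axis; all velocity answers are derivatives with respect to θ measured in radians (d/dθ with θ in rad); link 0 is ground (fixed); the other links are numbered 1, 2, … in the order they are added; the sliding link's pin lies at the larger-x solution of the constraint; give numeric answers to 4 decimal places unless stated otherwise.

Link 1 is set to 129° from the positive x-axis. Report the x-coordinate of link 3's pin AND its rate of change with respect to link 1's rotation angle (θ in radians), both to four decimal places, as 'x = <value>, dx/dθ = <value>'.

geometry: r = 13 mm, L = 293 mm, e = 10 mm
crank pin P = (r cos θ, r sin θ) = (-8.181165, 10.102897)
h = r sin θ − e = 10.102897 − 10 = 0.102897
x = r cos θ + √(L² − h²) = -8.181165 + 292.999982 = 284.818817
dx/dθ = −r sin θ − h·r cos θ/√(L² − h²) (θ in radians; h = 0.102897) = -10.100024

x = 284.8188, dx/dθ = -10.1000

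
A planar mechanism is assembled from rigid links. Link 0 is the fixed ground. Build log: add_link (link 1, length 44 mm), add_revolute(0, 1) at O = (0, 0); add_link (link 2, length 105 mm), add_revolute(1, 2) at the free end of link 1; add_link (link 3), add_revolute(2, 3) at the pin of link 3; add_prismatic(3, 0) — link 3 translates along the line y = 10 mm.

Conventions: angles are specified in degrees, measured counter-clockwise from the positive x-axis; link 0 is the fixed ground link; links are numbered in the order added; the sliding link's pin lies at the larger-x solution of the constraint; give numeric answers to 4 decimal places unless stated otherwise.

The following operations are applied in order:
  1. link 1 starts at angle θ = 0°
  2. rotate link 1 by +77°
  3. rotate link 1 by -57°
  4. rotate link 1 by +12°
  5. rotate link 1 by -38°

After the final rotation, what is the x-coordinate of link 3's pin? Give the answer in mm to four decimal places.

geometry: r = 44 mm, L = 105 mm, e = 10 mm; θ starts at 0°
rotate link 1 by +77°: θ ← 0° +77° = 77°
rotate link 1 by -57°: θ ← 77° -57° = 20°
rotate link 1 by +12°: θ ← 20° +12° = 32°
rotate link 1 by -38°: θ ← 32° -38° = -6°
crank pin P = (r cos θ, r sin θ) = (43.758963, -4.599252)
h = r sin θ − e = -4.599252 − 10 = -14.599252
x = r cos θ + √(L² − h²) = 43.758963 + 103.980103 = 147.739066

147.7391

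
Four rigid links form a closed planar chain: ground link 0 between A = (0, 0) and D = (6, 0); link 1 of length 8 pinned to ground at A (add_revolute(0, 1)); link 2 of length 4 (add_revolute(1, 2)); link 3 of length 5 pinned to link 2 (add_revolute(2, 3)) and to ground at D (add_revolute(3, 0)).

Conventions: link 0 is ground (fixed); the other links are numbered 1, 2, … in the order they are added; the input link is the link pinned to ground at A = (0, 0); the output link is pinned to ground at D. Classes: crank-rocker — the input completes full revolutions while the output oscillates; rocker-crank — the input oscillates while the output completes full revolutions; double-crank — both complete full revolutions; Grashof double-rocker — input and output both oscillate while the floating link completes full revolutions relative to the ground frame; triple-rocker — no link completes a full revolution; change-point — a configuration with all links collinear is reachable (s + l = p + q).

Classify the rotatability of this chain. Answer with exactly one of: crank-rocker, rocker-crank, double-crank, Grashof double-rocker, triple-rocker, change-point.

lengths: ground=6, input=8, coupler=4, output=5
sorted: s=4 (shortest), l=8 (longest), p+q=11
s + l = 12 vs p + q = 11
s + l > p + q → non-Grashof → no link fully rotates → triple-rocker

triple-rocker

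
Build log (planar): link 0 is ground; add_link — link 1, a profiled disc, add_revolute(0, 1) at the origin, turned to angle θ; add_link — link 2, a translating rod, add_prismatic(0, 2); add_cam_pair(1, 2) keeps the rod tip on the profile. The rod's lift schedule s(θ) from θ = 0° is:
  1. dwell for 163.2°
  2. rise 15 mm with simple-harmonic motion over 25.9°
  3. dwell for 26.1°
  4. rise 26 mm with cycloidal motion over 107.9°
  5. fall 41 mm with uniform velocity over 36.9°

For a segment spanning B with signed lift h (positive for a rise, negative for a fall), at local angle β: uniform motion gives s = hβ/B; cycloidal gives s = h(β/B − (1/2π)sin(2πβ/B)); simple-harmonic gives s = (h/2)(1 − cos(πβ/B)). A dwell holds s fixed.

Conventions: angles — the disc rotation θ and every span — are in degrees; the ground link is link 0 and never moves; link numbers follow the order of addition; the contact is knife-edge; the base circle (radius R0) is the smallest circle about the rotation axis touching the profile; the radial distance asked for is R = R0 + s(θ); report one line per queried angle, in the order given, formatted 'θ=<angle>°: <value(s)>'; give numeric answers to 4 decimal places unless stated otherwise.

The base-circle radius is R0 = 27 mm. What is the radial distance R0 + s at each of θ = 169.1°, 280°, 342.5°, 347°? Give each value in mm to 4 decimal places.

seg 1 [0°–163.2°] dwell: s stays 0.0000
seg 2 [163.2°–189.1°] simple-harmonic, h=15: θ=169.1° here. β=5.9, B=25.9. 15/2·(1 − cos(π·0.2278)) = 1.8400 → s = 1.8400
seg 2 [163.2°–189.1°] simple-harmonic, h=15: full span → s += 15 → s = 15.0000
seg 3 [189.1°–215.2°] dwell: s stays 15.0000
seg 4 [215.2°–323.1°] cycloidal, h=26: θ=280° here. β=64.8, B=107.9. 26·(0.6006 − sin(2π·0.6006)/(2π)) = 18.0584 → s = 33.0584
seg 4 [215.2°–323.1°] cycloidal, h=26: full span → s += 26 → s = 41.0000
seg 5 [323.1°–360°] uniform, h=-41: θ=342.5° here. β=19.4, B=36.9. -41·19.4/36.9 = -21.5556 → s = 19.4444
seg 5 [323.1°–360°] uniform, h=-41: θ=347° here. β=23.9, B=36.9. -41·23.9/36.9 = -26.5556 → s = 14.4444
θ=169.1°: R = R0 + s = 27 + 1.8400 = 28.8400
θ=280°: R = R0 + s = 27 + 33.0584 = 60.0584
θ=342.5°: R = R0 + s = 27 + 19.4444 = 46.4444
θ=347°: R = R0 + s = 27 + 14.4444 = 41.4444

θ=169.1°: 28.8400
θ=280°: 60.0584
θ=342.5°: 46.4444
θ=347°: 41.4444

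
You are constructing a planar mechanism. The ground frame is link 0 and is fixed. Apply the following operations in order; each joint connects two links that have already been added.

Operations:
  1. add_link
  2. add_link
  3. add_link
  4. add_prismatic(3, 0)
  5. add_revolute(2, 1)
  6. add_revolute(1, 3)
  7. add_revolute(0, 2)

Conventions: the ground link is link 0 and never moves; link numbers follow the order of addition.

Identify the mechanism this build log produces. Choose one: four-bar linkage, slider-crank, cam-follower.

links: 4 (incl. ground); joints: 3 revolute, 1 prismatic, 0 higher (cam) pair, forming one closed loop
4 links, 3 revolutes + 1 prismatic in one loop → slider-crank

slider-crank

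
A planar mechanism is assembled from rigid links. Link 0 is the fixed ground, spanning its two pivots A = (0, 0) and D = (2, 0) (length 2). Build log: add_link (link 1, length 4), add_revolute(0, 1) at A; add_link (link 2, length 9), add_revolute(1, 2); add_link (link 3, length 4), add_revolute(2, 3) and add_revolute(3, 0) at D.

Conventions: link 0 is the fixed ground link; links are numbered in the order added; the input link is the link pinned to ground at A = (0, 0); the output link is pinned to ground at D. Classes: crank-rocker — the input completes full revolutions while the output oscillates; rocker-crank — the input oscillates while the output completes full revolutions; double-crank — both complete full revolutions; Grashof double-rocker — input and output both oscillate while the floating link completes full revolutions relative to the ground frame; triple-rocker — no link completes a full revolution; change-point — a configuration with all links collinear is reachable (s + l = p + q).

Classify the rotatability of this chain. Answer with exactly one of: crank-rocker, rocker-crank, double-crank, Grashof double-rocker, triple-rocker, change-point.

lengths: ground=2, input=4, coupler=9, output=4
sorted: s=2 (shortest), l=9 (longest), p+q=8
s + l = 11 vs p + q = 8
s + l > p + q → non-Grashof → no link fully rotates → triple-rocker

triple-rocker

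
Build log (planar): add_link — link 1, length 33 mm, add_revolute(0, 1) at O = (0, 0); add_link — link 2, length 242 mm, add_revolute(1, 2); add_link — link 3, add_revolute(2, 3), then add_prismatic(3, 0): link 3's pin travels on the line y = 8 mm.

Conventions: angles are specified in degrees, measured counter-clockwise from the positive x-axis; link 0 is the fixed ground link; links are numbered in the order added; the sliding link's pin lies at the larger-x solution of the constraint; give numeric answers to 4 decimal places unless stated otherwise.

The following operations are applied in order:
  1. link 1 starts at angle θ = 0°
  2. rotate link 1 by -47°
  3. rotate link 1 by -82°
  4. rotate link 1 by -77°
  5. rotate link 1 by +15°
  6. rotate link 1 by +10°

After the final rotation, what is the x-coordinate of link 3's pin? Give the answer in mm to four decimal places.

geometry: r = 33 mm, L = 242 mm, e = 8 mm; θ starts at 0°
rotate link 1 by -47°: θ ← 0° -47° = -47°
rotate link 1 by -82°: θ ← -47° -82° = -129°
rotate link 1 by -77°: θ ← -129° -77° = -206°
rotate link 1 by +15°: θ ← -206° +15° = -191°
rotate link 1 by +10°: θ ← -191° +10° = -181°
crank pin P = (r cos θ, r sin θ) = (-32.994974, 0.575929)
h = r sin θ − e = 0.575929 − 8 = -7.424071
x = r cos θ + √(L² − h²) = -32.994974 + 241.886095 = 208.891122

208.8911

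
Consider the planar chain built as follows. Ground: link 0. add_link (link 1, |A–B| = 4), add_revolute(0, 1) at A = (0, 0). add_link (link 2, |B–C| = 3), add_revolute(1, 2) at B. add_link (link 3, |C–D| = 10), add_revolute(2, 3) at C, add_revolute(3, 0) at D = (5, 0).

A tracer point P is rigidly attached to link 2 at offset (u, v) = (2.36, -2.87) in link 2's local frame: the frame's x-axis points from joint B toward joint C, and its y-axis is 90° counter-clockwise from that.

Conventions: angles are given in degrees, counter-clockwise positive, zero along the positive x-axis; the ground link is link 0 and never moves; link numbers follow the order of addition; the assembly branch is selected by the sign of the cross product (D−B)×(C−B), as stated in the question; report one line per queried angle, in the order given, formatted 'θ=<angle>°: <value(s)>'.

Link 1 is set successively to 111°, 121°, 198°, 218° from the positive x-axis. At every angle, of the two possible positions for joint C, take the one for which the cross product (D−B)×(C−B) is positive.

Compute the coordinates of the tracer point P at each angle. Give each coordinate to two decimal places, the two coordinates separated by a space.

A=(0,0), D=(5.00,0)
θ=111°: B = A + 4.00·(cos111°, sin111°) = (-1.4335, 3.7343)
θ=111°: |BD| = 7.4387
θ=111°: circle(B,3.00) ∩ circle(D,10.00): a=-2.3973, h=1.8036
θ=111°:   candidates: C₊=(-2.6013,6.4977) cross=13.417; C₋=(-4.4122,3.3779) cross=-13.417
θ=111°:   branch + wants cross > 0 → take C=(-2.6013,6.4977) (cross=13.417)
θ=111°: ex = (C−B)/|BC| = (-0.3893,0.9211); ey = (-0.9211,-0.3893)
θ=111°: P = B + 2.36·ex + -2.87·ey = (0.2914,7.0254)
θ=121°: B = A + 4.00·(cos121°, sin121°) = (-2.0602, 3.4287)
θ=121°: |BD| = 7.8487
θ=121°: circle(B,3.00) ∩ circle(D,10.00): a=-1.8728, h=2.3436
θ=121°:   candidates: C₊=(-2.7210,6.3550) cross=18.394; C₋=(-4.7686,2.1387) cross=-18.394
θ=121°:   branch + wants cross > 0 → take C=(-2.7210,6.3550) (cross=18.394)
θ=121°: ex = (C−B)/|BC| = (-0.2203,0.9754); ey = (-0.9754,-0.2203)
θ=121°: P = B + 2.36·ex + -2.87·ey = (0.2194,6.3629)
θ=198°: B = A + 4.00·(cos198°, sin198°) = (-3.8042, -1.2361)
θ=198°: |BD| = 8.8906
θ=198°: circle(B,3.00) ∩ circle(D,10.00): a=-0.6725, h=2.9237
θ=198°:   candidates: C₊=(-4.8767,1.5657) cross=25.993; C₋=(-4.0637,-4.2248) cross=-25.993
θ=198°:   branch + wants cross > 0 → take C=(-4.8767,1.5657) (cross=25.993)
θ=198°: ex = (C−B)/|BC| = (-0.3575,0.9339); ey = (-0.9339,-0.3575)
θ=198°: P = B + 2.36·ex + -2.87·ey = (-1.9675,1.9940)
θ=218°: B = A + 4.00·(cos218°, sin218°) = (-3.1520, -2.4626)
θ=218°: |BD| = 8.5159
θ=218°: circle(B,3.00) ∩ circle(D,10.00): a=-1.0850, h=2.7969
θ=218°:   candidates: C₊=(-4.9995,-0.0990) cross=23.818; C₋=(-3.3819,-5.4538) cross=-23.818
θ=218°:   branch + wants cross > 0 → take C=(-4.9995,-0.0990) (cross=23.818)
θ=218°: ex = (C−B)/|BC| = (-0.6158,0.7879); ey = (-0.7879,-0.6158)
θ=218°: P = B + 2.36·ex + -2.87·ey = (-2.3442,1.1642)

θ=111°: 0.29 7.03
θ=121°: 0.22 6.36
θ=198°: -1.97 1.99
θ=218°: -2.34 1.16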